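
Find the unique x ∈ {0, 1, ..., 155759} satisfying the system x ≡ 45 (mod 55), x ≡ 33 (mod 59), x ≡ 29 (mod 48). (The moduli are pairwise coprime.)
x ≡ 22925 (mod 155760); the representative in [0, 155760) is 22925

The moduli 55, 59, 48 are pairwise coprime, so by the CRT there is a unique solution mod 55·59·48 = 155760.
Solve by successive substitution. Start with x ≡ 45 (mod 55).
  Combine with x ≡ 33 (mod 59): write x = 45 + 55·t and require 45 + 55·t ≡ 33 (mod 59), i.e. 55·t ≡ 33 − 45 ≡ 47 (mod 59). Since 55^(−1) ≡ 44 (mod 59), t ≡ 44·47 ≡ 3 (mod 59). So x ≡ 45 + 55·3 = 210 (mod 3245).
  Combine with x ≡ 29 (mod 48): write x = 210 + 3245·t and require 210 + 3245·t ≡ 29 (mod 48), i.e. 3245·t ≡ 29 − 210 ≡ 11 (mod 48). Since 3245^(−1) ≡ 5 (mod 48) (3245 ≡ 29 (mod 48)), t ≡ 5·11 ≡ 7 (mod 48). So x ≡ 210 + 3245·7 = 22925 (mod 155760).
Unique solution in [0, 155760): x = 22925.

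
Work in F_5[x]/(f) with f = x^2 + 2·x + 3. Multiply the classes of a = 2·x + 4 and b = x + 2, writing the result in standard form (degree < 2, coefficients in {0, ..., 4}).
Multiply as integer polynomials: a · b = 2·x^2 + 8·x + 8. Reducing coefficients mod 5: a · b ≡ 2·x^2 + 3·x + 3. Now divide by f(x) = x^2 + 2·x + 3 in F_5[x], eliminating the leading term at each step:
  leading term 2·x^2: subtract (2)·f(x) = 2·x^2 + 4·x + 1, leaving 4·x + 2 (coefficients mod 5)
The degree is now < 2, so this is the remainder. Hence a · b ≡ 4·x + 2 in F_5[x]/(f).

Final answer: a · b ≡ 4·x + 2 (mod f(x))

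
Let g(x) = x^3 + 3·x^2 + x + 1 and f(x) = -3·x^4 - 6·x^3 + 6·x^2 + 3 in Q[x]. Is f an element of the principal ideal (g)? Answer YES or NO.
In Q[x] the ideal (g) consists of all multiples of g, so f ∈ (g) iff g | f, i.e. iff the remainder of f on division by g is 0. Divide f by g (g is monic, so eliminate the leading term of the running remainder at each step):
  leading term -3·x^4: subtract (-3·x)·g(x) = -3·x^4 - 9·x^3 - 3·x^2 - 3·x, leaving 3·x^3 + 9·x^2 + 3·x + 3
  leading term 3·x^3: subtract (3)·g(x) = 3·x^3 + 9·x^2 + 3·x + 3, leaving 0
The remainder is 0, so f(x) = g(x) · h(x) with h(x) = 3 - 3·x. Hence g | f, i.e. f ∈ (g).

Final answer: YES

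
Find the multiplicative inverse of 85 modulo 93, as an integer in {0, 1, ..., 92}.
85^(−1) ≡ 58 (mod 93)

Apply the extended Euclidean algorithm to (93, 85), tracking rows (r, s, t) with s·93 + t·85 = r. Each division r_prev = q·r_cur + r_new produces the new row as (previous row) − q·(current row):
  row A: (93, 1, 0)   [1·93 + 0·85 = 93]
  row B: (85, 0, 1)   [0·93 + 1·85 = 85]
  93 = 1·85 + 8   → row C = row A − 1·row B = (8, 1, −1)   [check: 1·93 − 1·85 = 8]
  85 = 10·8 + 5   → row D = row B − 10·row C = (5, −10, 11)   [check: −10·93 + 11·85 = 5]
  8 = 1·5 + 3   → row E = row C − 1·row D = (3, 11, −12)   [check: 11·93 − 12·85 = 3]
  5 = 1·3 + 2   → row F = row D − 1·row E = (2, −21, 23)   [check: −21·93 + 23·85 = 2]
  3 = 1·2 + 1   → row G = row E − 1·row F = (1, 32, −35)   [check: 32·93 − 35·85 = 1]
  2 = 2·1 + 0   → remainder 0, stop. gcd = 1 (last nonzero row G).
The gcd is 1, so 85 is invertible mod 93. The last nonzero row gives 32·93 − 35·85 = 1, so t = −35. So 85^(−1) ≡ −35 ≡ 58 (mod 93). Verify: 85 · 58 = 4930 ≡ 1 (mod 93). ✓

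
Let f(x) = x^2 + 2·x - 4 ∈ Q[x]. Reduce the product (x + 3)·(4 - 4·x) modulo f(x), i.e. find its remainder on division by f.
a · b ≡ -4 (mod f(x))

First multiply in Q[x] without reducing: a · b = -4·x^2 - 8·x + 12. Now divide by f(x) = x^2 + 2·x - 4, eliminating the leading term at each step:
  leading term -4·x^2: subtract (-4)·f(x) = -4·x^2 - 8·x + 16, leaving -4
The degree is now < 2, so this is the remainder. Hence a · b ≡ -4 in Q[x]/(f).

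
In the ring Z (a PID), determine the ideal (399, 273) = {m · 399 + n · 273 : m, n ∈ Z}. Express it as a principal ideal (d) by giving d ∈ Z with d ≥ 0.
(399, 273) = (21); d = 21

In the PID Z, (a, b) is generated by gcd(a, b). Compute gcd(399, 273) with the extended Euclidean algorithm, tracking rows (r, s, t) with s·399 + t·273 = r:
  row A: (399, 1, 0)   [1·399 + 0·273 = 399]
  row B: (273, 0, 1)   [0·399 + 1·273 = 273]
  399 = 1·273 + 126   → row C = row A − 1·row B = (126, 1, −1)   [check: 1·399 − 1·273 = 126]
  273 = 2·126 + 21   → row D = row B − 2·row C = (21, −2, 3)   [check: −2·399 + 3·273 = 21]
  126 = 6·21 + 0   → remainder 0, stop. gcd = 21 (last nonzero row D).
So gcd(399, 273) = 21, with Bézout identity −2·399 + 3·273 = 21. Containment (⊇): the Bézout identity exhibits 21 as an element of (399, 273), giving (21) ⊆ (399, 273). Containment (⊆): since 21 | 399 and 21 | 273 (399 = 21·19, 273 = 21·13), every Z-linear combination of 399 and 273 is divisible by 21, so (399, 273) ⊆ (21). Therefore (399, 273) = (21), d = 21.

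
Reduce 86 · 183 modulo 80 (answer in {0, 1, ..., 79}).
58

Reduce the factors first: 86 ≡ 6, 183 ≡ 23 (mod 80), so 86 · 183 ≡ 6 · 23 (mod 80). 6 · 23 = 138. Dividing by 80: 138 = 1·80 + 58. So (86 · 183) mod 80 = 58.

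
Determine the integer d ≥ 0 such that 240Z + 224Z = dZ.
(240, 224) = (16); d = 16

In the PID Z, (a, b) is generated by gcd(a, b). Compute gcd(240, 224) with the extended Euclidean algorithm, tracking rows (r, s, t) with s·240 + t·224 = r:
  row A: (240, 1, 0)   [1·240 + 0·224 = 240]
  row B: (224, 0, 1)   [0·240 + 1·224 = 224]
  240 = 1·224 + 16   → row C = row A − 1·row B = (16, 1, −1)   [check: 1·240 − 1·224 = 16]
  224 = 14·16 + 0   → remainder 0, stop. gcd = 16 (last nonzero row C).
So gcd(240, 224) = 16, with Bézout identity 1·240 − 1·224 = 16. Containment (⊇): the Bézout identity exhibits 16 as an element of (240, 224), giving (16) ⊆ (240, 224). Containment (⊆): since 16 | 240 and 16 | 224 (240 = 16·15, 224 = 16·14), every Z-linear combination of 240 and 224 is divisible by 16, so (240, 224) ⊆ (16). Therefore (240, 224) = (16), d = 16.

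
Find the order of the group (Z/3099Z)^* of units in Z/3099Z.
|(Z/3099Z)^*| = 2064

(Z/3099Z)^* consists of the classes a with gcd(a, 3099) = 1, so its order is φ(3099). φ is multiplicative, with φ(p^e) = p^e − p^(e−1). Factorise 3099 = 3 · 1033. Then
  φ(3099) = (3 − 1) · (1033 − 1) = 2 · 1032 = 2064.
Thus |(Z/3099Z)^*| = 2064.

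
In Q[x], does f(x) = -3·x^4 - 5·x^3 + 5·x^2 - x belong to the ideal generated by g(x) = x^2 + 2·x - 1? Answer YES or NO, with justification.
YES

In Q[x] the ideal (g) consists of all multiples of g, so f ∈ (g) iff g | f, i.e. iff the remainder of f on division by g is 0. Divide f by g (g is monic, so eliminate the leading term of the running remainder at each step):
  leading term -3·x^4: subtract (-3·x^2)·g(x) = -3·x^4 - 6·x^3 + 3·x^2, leaving x^3 + 2·x^2 - x
  leading term x^3: subtract (x)·g(x) = x^3 + 2·x^2 - x, leaving 0
The remainder is 0, so f(x) = g(x) · h(x) with h(x) = -3·x^2 + x. Hence g | f, i.e. f ∈ (g).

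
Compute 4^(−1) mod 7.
4^(−1) ≡ 2 (mod 7)

Apply the extended Euclidean algorithm to (7, 4), tracking rows (r, s, t) with s·7 + t·4 = r. Each division r_prev = q·r_cur + r_new produces the new row as (previous row) − q·(current row):
  row A: (7, 1, 0)   [1·7 + 0·4 = 7]
  row B: (4, 0, 1)   [0·7 + 1·4 = 4]
  7 = 1·4 + 3   → row C = row A − 1·row B = (3, 1, −1)   [check: 1·7 − 1·4 = 3]
  4 = 1·3 + 1   → row D = row B − 1·row C = (1, −1, 2)   [check: −1·7 + 2·4 = 1]
  3 = 3·1 + 0   → remainder 0, stop. gcd = 1 (last nonzero row D).
The gcd is 1, so 4 is invertible mod 7. The last nonzero row gives −1·7 + 2·4 = 1, so t = 2. So 4^(−1) ≡ 2 (mod 7). Verify: 4 · 2 = 8 ≡ 1 (mod 7). ✓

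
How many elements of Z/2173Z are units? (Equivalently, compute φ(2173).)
An element a ∈ Z/2173Z is a unit iff gcd(a, 2173) = 1, so the number of units is φ(2173). φ is multiplicative, with φ(p^e) = p^e − p^(e−1). Factorise 2173 = 41 · 53. Then
  φ(2173) = (41 − 1) · (53 − 1) = 40 · 52 = 2080.

Final answer: Z/2173Z has φ(2173) = 2080 units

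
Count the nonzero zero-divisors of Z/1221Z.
Z/1221Z has 500 nonzero zero-divisors

In Z/1221Z each nonzero element is either a unit (gcd with 1221 is 1) or a zero-divisor (gcd > 1). The number of units is φ(1221): factorise 1221 = 3 · 11 · 37, so φ(1221) = (3 − 1) · (11 − 1) · (37 − 1) = 2 · 10 · 36 = 720. The nonzero elements number 1221 − 1 = 1220. Hence the nonzero zero-divisors number 1220 − 720 = 500.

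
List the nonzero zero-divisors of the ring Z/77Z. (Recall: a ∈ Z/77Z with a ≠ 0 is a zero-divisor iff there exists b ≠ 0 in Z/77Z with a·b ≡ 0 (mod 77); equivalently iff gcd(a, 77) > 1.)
nonzero zero-divisors of Z/77Z = {7, 11, 14, 21, 22, 28, 33, 35, 42, 44, 49, 55, 56, 63, 66, 70}

An element a ∈ Z/77Z (with a ≠ 0) is a zero-divisor iff gcd(a, 77) > 1 (because a is a unit precisely when gcd(a, n) = 1, and in Z/nZ every nonzero, non-unit element is a zero-divisor). Scan a = 1, ..., 76 and keep those with gcd(a, 77) > 1:
  gcd(7, 77) = 7, gcd(11, 77) = 11, gcd(14, 77) = 7, gcd(21, 77) = 7, gcd(22, 77) = 11, gcd(28, 77) = 7, gcd(33, 77) = 11, gcd(35, 77) = 7, gcd(42, 77) = 7, gcd(44, 77) = 11, gcd(49, 77) = 7, gcd(55, 77) = 11, gcd(56, 77) = 7, gcd(63, 77) = 7, gcd(66, 77) = 11, gcd(70, 77) = 7.
All other a ∈ {1, ..., 76} have gcd(a, 77) = 1 and are units. So the nonzero zero-divisors are exactly the 16 values of a appearing in this scan.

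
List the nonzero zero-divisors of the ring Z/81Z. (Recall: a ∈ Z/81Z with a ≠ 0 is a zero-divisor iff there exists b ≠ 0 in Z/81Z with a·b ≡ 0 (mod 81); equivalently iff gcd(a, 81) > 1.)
An element a ∈ Z/81Z (with a ≠ 0) is a zero-divisor iff gcd(a, 81) > 1 (because a is a unit precisely when gcd(a, n) = 1, and in Z/nZ every nonzero, non-unit element is a zero-divisor). Scan a = 1, ..., 80 and keep those with gcd(a, 81) > 1:
  gcd(3, 81) = 3, gcd(6, 81) = 3, gcd(9, 81) = 9, gcd(12, 81) = 3, gcd(15, 81) = 3, gcd(18, 81) = 9, gcd(21, 81) = 3, gcd(24, 81) = 3, gcd(27, 81) = 27, gcd(30, 81) = 3, gcd(33, 81) = 3, gcd(36, 81) = 9, gcd(39, 81) = 3, gcd(42, 81) = 3, gcd(45, 81) = 9, gcd(48, 81) = 3, gcd(51, 81) = 3, gcd(54, 81) = 27, gcd(57, 81) = 3, gcd(60, 81) = 3, gcd(63, 81) = 9, gcd(66, 81) = 3, gcd(69, 81) = 3, gcd(72, 81) = 9, gcd(75, 81) = 3, gcd(78, 81) = 3.
All other a ∈ {1, ..., 80} have gcd(a, 81) = 1 and are units. So the nonzero zero-divisors are exactly the 26 values of a appearing in this scan.

Final answer: nonzero zero-divisors of Z/81Z = {3, 6, 9, 12, 15, 18, 21, 24, 27, 30, 33, 36, 39, 42, 45, 48, 51, 54, 57, 60, 63, 66, 69, 72, 75, 78}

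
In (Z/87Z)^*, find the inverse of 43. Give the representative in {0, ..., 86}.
Apply the extended Euclidean algorithm to (87, 43), tracking rows (r, s, t) with s·87 + t·43 = r. Each division r_prev = q·r_cur + r_new produces the new row as (previous row) − q·(current row):
  row A: (87, 1, 0)   [1·87 + 0·43 = 87]
  row B: (43, 0, 1)   [0·87 + 1·43 = 43]
  87 = 2·43 + 1   → row C = row A − 2·row B = (1, 1, −2)   [check: 1·87 − 2·43 = 1]
  43 = 43·1 + 0   → remainder 0, stop. gcd = 1 (last nonzero row C).
The gcd is 1, so 43 is invertible mod 87. The last nonzero row gives 1·87 − 2·43 = 1, so t = −2. So 43^(−1) ≡ −2 ≡ 85 (mod 87). Verify: 43 · 85 = 3655 ≡ 1 (mod 87). ✓

Final answer: 43^(−1) ≡ 85 (mod 87)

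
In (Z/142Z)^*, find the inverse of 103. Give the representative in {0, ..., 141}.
103^(−1) ≡ 91 (mod 142)

Apply the extended Euclidean algorithm to (142, 103), tracking rows (r, s, t) with s·142 + t·103 = r. Each division r_prev = q·r_cur + r_new produces the new row as (previous row) − q·(current row):
  row A: (142, 1, 0)   [1·142 + 0·103 = 142]
  row B: (103, 0, 1)   [0·142 + 1·103 = 103]
  142 = 1·103 + 39   → row C = row A − 1·row B = (39, 1, −1)   [check: 1·142 − 1·103 = 39]
  103 = 2·39 + 25   → row D = row B − 2·row C = (25, −2, 3)   [check: −2·142 + 3·103 = 25]
  39 = 1·25 + 14   → row E = row C − 1·row D = (14, 3, −4)   [check: 3·142 − 4·103 = 14]
  25 = 1·14 + 11   → row F = row D − 1·row E = (11, −5, 7)   [check: −5·142 + 7·103 = 11]
  14 = 1·11 + 3   → row G = row E − 1·row F = (3, 8, −11)   [check: 8·142 − 11·103 = 3]
  11 = 3·3 + 2   → row H = row F − 3·row G = (2, −29, 40)   [check: −29·142 + 40·103 = 2]
  3 = 1·2 + 1   → row I = row G − 1·row H = (1, 37, −51)   [check: 37·142 − 51·103 = 1]
  2 = 2·1 + 0   → remainder 0, stop. gcd = 1 (last nonzero row I).
The gcd is 1, so 103 is invertible mod 142. The last nonzero row gives 37·142 − 51·103 = 1, so t = −51. So 103^(−1) ≡ −51 ≡ 91 (mod 142). Verify: 103 · 91 = 9373 ≡ 1 (mod 142). ✓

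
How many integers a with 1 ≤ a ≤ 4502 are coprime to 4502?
2250

The number of a ∈ {1, ..., 4502} with gcd(a, 4502) = 1 is by definition Euler's totient φ(4502). φ is multiplicative, with φ(p^e) = p^e − p^(e−1). Factorise 4502 = 2 · 2251. Then
  φ(4502) = (2 − 1) · (2251 − 1) = 1 · 2250 = 2250.
So there are 2250 such integers.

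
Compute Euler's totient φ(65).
φ is multiplicative, with φ(p^e) = p^e − p^(e−1). Factorise 65 = 5 · 13. Then
  φ(65) = (5 − 1) · (13 − 1) = 4 · 12 = 48.

Final answer: φ(65) = 48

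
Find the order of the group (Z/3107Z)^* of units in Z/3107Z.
(Z/3107Z)^* consists of the classes a with gcd(a, 3107) = 1, so its order is φ(3107). φ is multiplicative, with φ(p^e) = p^e − p^(e−1). Factorise 3107 = 13 · 239. Then
  φ(3107) = (13 − 1) · (239 − 1) = 12 · 238 = 2856.
Thus |(Z/3107Z)^*| = 2856.

Final answer: |(Z/3107Z)^*| = 2856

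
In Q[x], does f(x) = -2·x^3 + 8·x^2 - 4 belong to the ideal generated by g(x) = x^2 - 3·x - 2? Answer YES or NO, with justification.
In Q[x] the ideal (g) consists of all multiples of g, so f ∈ (g) iff g | f, i.e. iff the remainder of f on division by g is 0. Divide f by g (g is monic, so eliminate the leading term of the running remainder at each step):
  leading term -2·x^3: subtract (-2·x)·g(x) = -2·x^3 + 6·x^2 + 4·x, leaving 2·x^2 - 4·x - 4
  leading term 2·x^2: subtract (2)·g(x) = 2·x^2 - 6·x - 4, leaving 2·x
The remainder r(x) = 2·x ≠ 0 (and deg r < deg g), so g ∤ f, i.e. f ∉ (g).

Final answer: NO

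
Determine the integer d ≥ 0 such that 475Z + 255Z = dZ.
(475, 255) = (5); d = 5

In the PID Z, (a, b) is generated by gcd(a, b). Compute gcd(475, 255) with the extended Euclidean algorithm, tracking rows (r, s, t) with s·475 + t·255 = r:
  row A: (475, 1, 0)   [1·475 + 0·255 = 475]
  row B: (255, 0, 1)   [0·475 + 1·255 = 255]
  475 = 1·255 + 220   → row C = row A − 1·row B = (220, 1, −1)   [check: 1·475 − 1·255 = 220]
  255 = 1·220 + 35   → row D = row B − 1·row C = (35, −1, 2)   [check: −1·475 + 2·255 = 35]
  220 = 6·35 + 10   → row E = row C − 6·row D = (10, 7, −13)   [check: 7·475 − 13·255 = 10]
  35 = 3·10 + 5   → row F = row D − 3·row E = (5, −22, 41)   [check: −22·475 + 41·255 = 5]
  10 = 2·5 + 0   → remainder 0, stop. gcd = 5 (last nonzero row F).
So gcd(475, 255) = 5, with Bézout identity −22·475 + 41·255 = 5. Containment (⊇): the Bézout identity exhibits 5 as an element of (475, 255), giving (5) ⊆ (475, 255). Containment (⊆): since 5 | 475 and 5 | 255 (475 = 5·95, 255 = 5·51), every Z-linear combination of 475 and 255 is divisible by 5, so (475, 255) ⊆ (5). Therefore (475, 255) = (5), d = 5.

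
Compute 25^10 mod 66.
1

Use repeated squaring. Binary(10) = 1010. Walk through the bits of the exponent 10 left-to-right: at each bit after the leading one, square the running value, then multiply by 25 if the bit is 1 (always reducing mod 66):
  bit 1 = 1 (leading): start with 25.
  bit 2 = 0: square 25^2 = 625 ≡ 31 (mod 66).
  bit 3 = 1: square 31^2 = 961 ≡ 37; bit is 1, so multiply 37·25 = 925 ≡ 1 (mod 66).
  bit 4 = 0: square 1^2 = 1 (mod 66).
Final value: 25^10 ≡ 1 (mod 66).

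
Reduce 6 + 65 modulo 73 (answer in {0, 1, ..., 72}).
Both summands are already reduced mod 73. 6 + 65 = 71; 71 = 0·73 + 71, so (6 + 65) mod 73 = 71.

Final answer: 71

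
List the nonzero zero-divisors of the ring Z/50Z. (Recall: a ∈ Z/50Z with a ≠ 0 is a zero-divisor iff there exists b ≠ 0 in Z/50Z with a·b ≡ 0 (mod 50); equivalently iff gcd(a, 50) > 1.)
An element a ∈ Z/50Z (with a ≠ 0) is a zero-divisor iff gcd(a, 50) > 1 (because a is a unit precisely when gcd(a, n) = 1, and in Z/nZ every nonzero, non-unit element is a zero-divisor). Scan a = 1, ..., 49 and keep those with gcd(a, 50) > 1:
  gcd(2, 50) = 2, gcd(4, 50) = 2, gcd(5, 50) = 5, gcd(6, 50) = 2, gcd(8, 50) = 2, gcd(10, 50) = 10, gcd(12, 50) = 2, gcd(14, 50) = 2, gcd(15, 50) = 5, gcd(16, 50) = 2, gcd(18, 50) = 2, gcd(20, 50) = 10, gcd(22, 50) = 2, gcd(24, 50) = 2, gcd(25, 50) = 25, gcd(26, 50) = 2, gcd(28, 50) = 2, gcd(30, 50) = 10, gcd(32, 50) = 2, gcd(34, 50) = 2, gcd(35, 50) = 5, gcd(36, 50) = 2, gcd(38, 50) = 2, gcd(40, 50) = 10, gcd(42, 50) = 2, gcd(44, 50) = 2, gcd(45, 50) = 5, gcd(46, 50) = 2, gcd(48, 50) = 2.
All other a ∈ {1, ..., 49} have gcd(a, 50) = 1 and are units. So the nonzero zero-divisors are exactly the 29 values of a appearing in this scan.

Final answer: nonzero zero-divisors of Z/50Z = {2, 4, 5, 6, 8, 10, 12, 14, 15, 16, 18, 20, 22, 24, 25, 26, 28, 30, 32, 34, 35, 36, 38, 40, 42, 44, 45, 46, 48}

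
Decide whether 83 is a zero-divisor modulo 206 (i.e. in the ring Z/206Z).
gcd(83, 206) = 1, so 83 is a unit in Z/206Z (it has a multiplicative inverse). A unit cannot be a zero-divisor: if 83·b ≡ 0 then multiplying both sides by 83^(−1) gives b ≡ 0. So 83 is not a zero-divisor.

Final answer: NO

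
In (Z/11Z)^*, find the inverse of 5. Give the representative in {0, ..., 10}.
Apply the extended Euclidean algorithm to (11, 5), tracking rows (r, s, t) with s·11 + t·5 = r. Each division r_prev = q·r_cur + r_new produces the new row as (previous row) − q·(current row):
  row A: (11, 1, 0)   [1·11 + 0·5 = 11]
  row B: (5, 0, 1)   [0·11 + 1·5 = 5]
  11 = 2·5 + 1   → row C = row A − 2·row B = (1, 1, −2)   [check: 1·11 − 2·5 = 1]
  5 = 5·1 + 0   → remainder 0, stop. gcd = 1 (last nonzero row C).
The gcd is 1, so 5 is invertible mod 11. The last nonzero row gives 1·11 − 2·5 = 1, so t = −2. So 5^(−1) ≡ −2 ≡ 9 (mod 11). Verify: 5 · 9 = 45 ≡ 1 (mod 11). ✓

Final answer: 5^(−1) ≡ 9 (mod 11)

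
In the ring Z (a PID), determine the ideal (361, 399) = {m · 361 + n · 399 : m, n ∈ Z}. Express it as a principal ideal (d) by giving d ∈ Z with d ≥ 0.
In the PID Z, (a, b) is generated by gcd(a, b). Compute gcd(399, 361) with the extended Euclidean algorithm, tracking rows (r, s, t) with s·399 + t·361 = r:
  row A: (399, 1, 0)   [1·399 + 0·361 = 399]
  row B: (361, 0, 1)   [0·399 + 1·361 = 361]
  399 = 1·361 + 38   → row C = row A − 1·row B = (38, 1, −1)   [check: 1·399 − 1·361 = 38]
  361 = 9·38 + 19   → row D = row B − 9·row C = (19, −9, 10)   [check: −9·399 + 10·361 = 19]
  38 = 2·19 + 0   → remainder 0, stop. gcd = 19 (last nonzero row D).
So gcd(361, 399) = 19, with Bézout identity −9·399 + 10·361 = 19. Containment (⊇): the Bézout identity exhibits 19 as an element of (361, 399), giving (19) ⊆ (361, 399). Containment (⊆): since 19 | 361 and 19 | 399 (361 = 19·19, 399 = 19·21), every Z-linear combination of 361 and 399 is divisible by 19, so (361, 399) ⊆ (19). Therefore (361, 399) = (19), d = 19.

Final answer: (361, 399) = (19); d = 19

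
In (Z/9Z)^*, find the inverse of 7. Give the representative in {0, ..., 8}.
7^(−1) ≡ 4 (mod 9)

Apply the extended Euclidean algorithm to (9, 7), tracking rows (r, s, t) with s·9 + t·7 = r. Each division r_prev = q·r_cur + r_new produces the new row as (previous row) − q·(current row):
  row A: (9, 1, 0)   [1·9 + 0·7 = 9]
  row B: (7, 0, 1)   [0·9 + 1·7 = 7]
  9 = 1·7 + 2   → row C = row A − 1·row B = (2, 1, −1)   [check: 1·9 − 1·7 = 2]
  7 = 3·2 + 1   → row D = row B − 3·row C = (1, −3, 4)   [check: −3·9 + 4·7 = 1]
  2 = 2·1 + 0   → remainder 0, stop. gcd = 1 (last nonzero row D).
The gcd is 1, so 7 is invertible mod 9. The last nonzero row gives −3·9 + 4·7 = 1, so t = 4. So 7^(−1) ≡ 4 (mod 9). Verify: 7 · 4 = 28 ≡ 1 (mod 9). ✓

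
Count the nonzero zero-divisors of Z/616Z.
Z/616Z has 375 nonzero zero-divisors

In Z/616Z each nonzero element is either a unit (gcd with 616 is 1) or a zero-divisor (gcd > 1). The number of units is φ(616): factorise 616 = 2^3 · 7 · 11, so φ(616) = (2^3 − 2^2) · (7 − 1) · (11 − 1) = 4 · 6 · 10 = 240. The nonzero elements number 616 − 1 = 615. Hence the nonzero zero-divisors number 615 − 240 = 375.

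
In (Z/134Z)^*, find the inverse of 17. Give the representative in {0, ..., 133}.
Apply the extended Euclidean algorithm to (134, 17), tracking rows (r, s, t) with s·134 + t·17 = r. Each division r_prev = q·r_cur + r_new produces the new row as (previous row) − q·(current row):
  row A: (134, 1, 0)   [1·134 + 0·17 = 134]
  row B: (17, 0, 1)   [0·134 + 1·17 = 17]
  134 = 7·17 + 15   → row C = row A − 7·row B = (15, 1, −7)   [check: 1·134 − 7·17 = 15]
  17 = 1·15 + 2   → row D = row B − 1·row C = (2, −1, 8)   [check: −1·134 + 8·17 = 2]
  15 = 7·2 + 1   → row E = row C − 7·row D = (1, 8, −63)   [check: 8·134 − 63·17 = 1]
  2 = 2·1 + 0   → remainder 0, stop. gcd = 1 (last nonzero row E).
The gcd is 1, so 17 is invertible mod 134. The last nonzero row gives 8·134 − 63·17 = 1, so t = −63. So 17^(−1) ≡ −63 ≡ 71 (mod 134). Verify: 17 · 71 = 1207 ≡ 1 (mod 134). ✓

Final answer: 17^(−1) ≡ 71 (mod 134)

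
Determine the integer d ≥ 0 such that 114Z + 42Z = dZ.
In the PID Z, (a, b) is generated by gcd(a, b). Compute gcd(114, 42) with the extended Euclidean algorithm, tracking rows (r, s, t) with s·114 + t·42 = r:
  row A: (114, 1, 0)   [1·114 + 0·42 = 114]
  row B: (42, 0, 1)   [0·114 + 1·42 = 42]
  114 = 2·42 + 30   → row C = row A − 2·row B = (30, 1, −2)   [check: 1·114 − 2·42 = 30]
  42 = 1·30 + 12   → row D = row B − 1·row C = (12, −1, 3)   [check: −1·114 + 3·42 = 12]
  30 = 2·12 + 6   → row E = row C − 2·row D = (6, 3, −8)   [check: 3·114 − 8·42 = 6]
  12 = 2·6 + 0   → remainder 0, stop. gcd = 6 (last nonzero row E).
So gcd(114, 42) = 6, with Bézout identity 3·114 − 8·42 = 6. Containment (⊇): the Bézout identity exhibits 6 as an element of (114, 42), giving (6) ⊆ (114, 42). Containment (⊆): since 6 | 114 and 6 | 42 (114 = 6·19, 42 = 6·7), every Z-linear combination of 114 and 42 is divisible by 6, so (114, 42) ⊆ (6). Therefore (114, 42) = (6), d = 6.

Final answer: (114, 42) = (6); d = 6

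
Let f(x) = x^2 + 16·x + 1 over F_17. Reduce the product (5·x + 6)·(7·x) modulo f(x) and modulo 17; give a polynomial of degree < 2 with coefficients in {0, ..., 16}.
Multiply as integer polynomials: a · b = 35·x^2 + 42·x. Reducing coefficients mod 17: a · b ≡ x^2 + 8·x. Now divide by f(x) = x^2 + 16·x + 1 in F_17[x], eliminating the leading term at each step:
  leading term x^2: subtract (1)·f(x) = x^2 + 16·x + 1, leaving 9·x + 16 (coefficients mod 17)
The degree is now < 2, so this is the remainder. Hence a · b ≡ 9·x + 16 in F_17[x]/(f).

Final answer: a · b ≡ 9·x + 16 (mod f(x))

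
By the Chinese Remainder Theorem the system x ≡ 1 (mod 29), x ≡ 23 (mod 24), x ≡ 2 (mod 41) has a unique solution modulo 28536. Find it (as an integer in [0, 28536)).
x ≡ 25463 (mod 28536); the representative in [0, 28536) is 25463

The moduli 29, 24, 41 are pairwise coprime, so by the CRT there is a unique solution mod 29·24·41 = 28536.
Solve by successive substitution. Start with x ≡ 1 (mod 29).
  Combine with x ≡ 23 (mod 24): write x = 1 + 29·t and require 1 + 29·t ≡ 23 (mod 24), i.e. 29·t ≡ 23 − 1 ≡ 22 (mod 24). Since 29^(−1) ≡ 5 (mod 24) (29 ≡ 5 (mod 24)), t ≡ 5·22 ≡ 14 (mod 24). So x ≡ 1 + 29·14 = 407 (mod 696).
  Combine with x ≡ 2 (mod 41): write x = 407 + 696·t and require 407 + 696·t ≡ 2 (mod 41), i.e. 696·t ≡ 2 − 407 ≡ 5 (mod 41). Since 696^(−1) ≡ 40 (mod 41) (696 ≡ 40 (mod 41)), t ≡ 40·5 ≡ 36 (mod 41). So x ≡ 407 + 696·36 = 25463 (mod 28536).
Unique solution in [0, 28536): x = 25463.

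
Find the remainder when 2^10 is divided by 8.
Use repeated squaring. Binary(10) = 1010. Walk through the bits of the exponent 10 left-to-right: at each bit after the leading one, square the running value, then multiply by 2 if the bit is 1 (always reducing mod 8):
  bit 1 = 1 (leading): start with 2.
  bit 2 = 0: square 2^2 = 4 (mod 8).
  bit 3 = 1: square 4^2 = 16 ≡ 0; bit is 1, so multiply 0·2 = 0 (mod 8).
  bit 4 = 0: square 0^2 = 0 (mod 8).
Final value: 2^10 ≡ 0 (mod 8).

Final answer: 0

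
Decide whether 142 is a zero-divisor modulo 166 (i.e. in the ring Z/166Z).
gcd(142, 166) = 2 > 1, so 142 is not a unit in Z/166Z. In Z/nZ every nonzero non-unit is a zero-divisor: explicitly, take b = 166/gcd = 83 ≠ 0 (mod 166); then 142·83 = 11786 = 71·166, i.e. 142·83 ≡ 0 (mod 166). So 142 is a zero-divisor.

Final answer: YES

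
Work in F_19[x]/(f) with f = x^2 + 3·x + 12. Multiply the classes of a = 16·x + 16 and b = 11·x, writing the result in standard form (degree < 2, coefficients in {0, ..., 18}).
Multiply as integer polynomials: a · b = 176·x^2 + 176·x. Reducing coefficients mod 19: a · b ≡ 5·x^2 + 5·x. Now divide by f(x) = x^2 + 3·x + 12 in F_19[x], eliminating the leading term at each step:
  leading term 5·x^2: subtract (5)·f(x) = 5·x^2 + 15·x + 3, leaving 9·x + 16 (coefficients mod 19)
The degree is now < 2, so this is the remainder. Hence a · b ≡ 9·x + 16 in F_19[x]/(f).

Final answer: a · b ≡ 9·x + 16 (mod f(x))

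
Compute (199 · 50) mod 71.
10

Reduce the factors first: 199 ≡ 57 (mod 71), so 199 · 50 ≡ 57 · 50 (mod 71). 57 · 50 = 2850. Dividing by 71: 2850 = 40·71 + 10. So (199 · 50) mod 71 = 10.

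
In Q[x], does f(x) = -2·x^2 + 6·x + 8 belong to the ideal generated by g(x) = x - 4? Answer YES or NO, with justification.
In Q[x] the ideal (g) consists of all multiples of g, so f ∈ (g) iff g | f, i.e. iff the remainder of f on division by g is 0. Divide f by g (g is monic, so eliminate the leading term of the running remainder at each step):
  leading term -2·x^2: subtract (-2·x)·g(x) = -2·x^2 + 8·x, leaving 8 - 2·x
  leading term -2·x: subtract (-2)·g(x) = 8 - 2·x, leaving 0
The remainder is 0, so f(x) = g(x) · h(x) with h(x) = -2·x - 2. Hence g | f, i.e. f ∈ (g).

Final answer: YES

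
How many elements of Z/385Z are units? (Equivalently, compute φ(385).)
Z/385Z has φ(385) = 240 units

An element a ∈ Z/385Z is a unit iff gcd(a, 385) = 1, so the number of units is φ(385). φ is multiplicative, with φ(p^e) = p^e − p^(e−1). Factorise 385 = 5 · 7 · 11. Then
  φ(385) = (5 − 1) · (7 − 1) · (11 − 1) = 4 · 6 · 10 = 240.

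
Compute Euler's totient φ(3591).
φ(3591) = 1944

φ is multiplicative, with φ(p^e) = p^e − p^(e−1). Factorise 3591 = 3^3 · 7 · 19. Then
  φ(3591) = (3^3 − 3^2) · (7 − 1) · (19 − 1) = 18 · 6 · 18 = 1944.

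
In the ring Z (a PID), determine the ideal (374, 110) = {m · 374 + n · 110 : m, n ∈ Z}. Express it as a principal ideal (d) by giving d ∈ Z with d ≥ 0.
(374, 110) = (22); d = 22

In the PID Z, (a, b) is generated by gcd(a, b). Compute gcd(374, 110) with the extended Euclidean algorithm, tracking rows (r, s, t) with s·374 + t·110 = r:
  row A: (374, 1, 0)   [1·374 + 0·110 = 374]
  row B: (110, 0, 1)   [0·374 + 1·110 = 110]
  374 = 3·110 + 44   → row C = row A − 3·row B = (44, 1, −3)   [check: 1·374 − 3·110 = 44]
  110 = 2·44 + 22   → row D = row B − 2·row C = (22, −2, 7)   [check: −2·374 + 7·110 = 22]
  44 = 2·22 + 0   → remainder 0, stop. gcd = 22 (last nonzero row D).
So gcd(374, 110) = 22, with Bézout identity −2·374 + 7·110 = 22. Containment (⊇): the Bézout identity exhibits 22 as an element of (374, 110), giving (22) ⊆ (374, 110). Containment (⊆): since 22 | 374 and 22 | 110 (374 = 22·17, 110 = 22·5), every Z-linear combination of 374 and 110 is divisible by 22, so (374, 110) ⊆ (22). Therefore (374, 110) = (22), d = 22.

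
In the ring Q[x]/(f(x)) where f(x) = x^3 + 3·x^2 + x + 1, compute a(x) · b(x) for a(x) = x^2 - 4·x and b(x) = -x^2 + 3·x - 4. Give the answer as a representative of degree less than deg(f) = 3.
First multiply in Q[x] without reducing: a · b = -x^4 + 7·x^3 - 16·x^2 + 16·x. Now divide by f(x) = x^3 + 3·x^2 + x + 1, eliminating the leading term at each step:
  leading term -x^4: subtract (-x)·f(x) = -x^4 - 3·x^3 - x^2 - x, leaving 10·x^3 - 15·x^2 + 17·x
  leading term 10·x^3: subtract (10)·f(x) = 10·x^3 + 30·x^2 + 10·x + 10, leaving -45·x^2 + 7·x - 10
The degree is now < 3, so this is the remainder. Hence a · b ≡ -45·x^2 + 7·x - 10 in Q[x]/(f).

Final answer: a · b ≡ -45·x^2 + 7·x - 10 (mod f(x))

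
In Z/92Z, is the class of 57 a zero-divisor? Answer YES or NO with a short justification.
NO

gcd(57, 92) = 1, so 57 is a unit in Z/92Z (it has a multiplicative inverse). A unit cannot be a zero-divisor: if 57·b ≡ 0 then multiplying both sides by 57^(−1) gives b ≡ 0. So 57 is not a zero-divisor.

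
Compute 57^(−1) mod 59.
Apply the extended Euclidean algorithm to (59, 57), tracking rows (r, s, t) with s·59 + t·57 = r. Each division r_prev = q·r_cur + r_new produces the new row as (previous row) − q·(current row):
  row A: (59, 1, 0)   [1·59 + 0·57 = 59]
  row B: (57, 0, 1)   [0·59 + 1·57 = 57]
  59 = 1·57 + 2   → row C = row A − 1·row B = (2, 1, −1)   [check: 1·59 − 1·57 = 2]
  57 = 28·2 + 1   → row D = row B − 28·row C = (1, −28, 29)   [check: −28·59 + 29·57 = 1]
  2 = 2·1 + 0   → remainder 0, stop. gcd = 1 (last nonzero row D).
The gcd is 1, so 57 is invertible mod 59. The last nonzero row gives −28·59 + 29·57 = 1, so t = 29. So 57^(−1) ≡ 29 (mod 59). Verify: 57 · 29 = 1653 ≡ 1 (mod 59). ✓

Final answer: 57^(−1) ≡ 29 (mod 59)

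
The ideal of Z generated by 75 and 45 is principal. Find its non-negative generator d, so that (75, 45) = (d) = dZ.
In the PID Z, (a, b) is generated by gcd(a, b). Compute gcd(75, 45) with the extended Euclidean algorithm, tracking rows (r, s, t) with s·75 + t·45 = r:
  row A: (75, 1, 0)   [1·75 + 0·45 = 75]
  row B: (45, 0, 1)   [0·75 + 1·45 = 45]
  75 = 1·45 + 30   → row C = row A − 1·row B = (30, 1, −1)   [check: 1·75 − 1·45 = 30]
  45 = 1·30 + 15   → row D = row B − 1·row C = (15, −1, 2)   [check: −1·75 + 2·45 = 15]
  30 = 2·15 + 0   → remainder 0, stop. gcd = 15 (last nonzero row D).
So gcd(75, 45) = 15, with Bézout identity −1·75 + 2·45 = 15. Containment (⊇): the Bézout identity exhibits 15 as an element of (75, 45), giving (15) ⊆ (75, 45). Containment (⊆): since 15 | 75 and 15 | 45 (75 = 15·5, 45 = 15·3), every Z-linear combination of 75 and 45 is divisible by 15, so (75, 45) ⊆ (15). Therefore (75, 45) = (15), d = 15.

Final answer: (75, 45) = (15); d = 15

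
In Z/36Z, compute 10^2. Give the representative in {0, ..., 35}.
28

Use repeated squaring. Binary(2) = 10. Walk through the bits of the exponent 2 left-to-right: at each bit after the leading one, square the running value, then multiply by 10 if the bit is 1 (always reducing mod 36):
  bit 1 = 1 (leading): start with 10.
  bit 2 = 0: square 10^2 = 100 ≡ 28 (mod 36).
Final value: 10^2 ≡ 28 (mod 36).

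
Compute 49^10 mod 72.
Use repeated squaring. Binary(10) = 1010. Walk through the bits of the exponent 10 left-to-right: at each bit after the leading one, square the running value, then multiply by 49 if the bit is 1 (always reducing mod 72):
  bit 1 = 1 (leading): start with 49.
  bit 2 = 0: square 49^2 = 2401 ≡ 25 (mod 72).
  bit 3 = 1: square 25^2 = 625 ≡ 49; bit is 1, so multiply 49·49 = 2401 ≡ 25 (mod 72).
  bit 4 = 0: square 25^2 = 625 ≡ 49 (mod 72).
Final value: 49^10 ≡ 49 (mod 72).

Final answer: 49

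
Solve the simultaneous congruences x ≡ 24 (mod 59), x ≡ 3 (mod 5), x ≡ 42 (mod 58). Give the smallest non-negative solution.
The moduli 59, 5, 58 are pairwise coprime, so by the CRT there is a unique solution mod 59·5·58 = 17110.
Solve by successive substitution. Start with x ≡ 24 (mod 59).
  Combine with x ≡ 3 (mod 5): write x = 24 + 59·t and require 24 + 59·t ≡ 3 (mod 5), i.e. 59·t ≡ 3 − 24 ≡ 4 (mod 5). Since 59^(−1) ≡ 4 (mod 5) (59 ≡ 4 (mod 5)), t ≡ 4·4 ≡ 1 (mod 5). So x ≡ 24 + 59·1 = 83 (mod 295).
  Combine with x ≡ 42 (mod 58): write x = 83 + 295·t and require 83 + 295·t ≡ 42 (mod 58), i.e. 295·t ≡ 42 − 83 ≡ 17 (mod 58). Since 295^(−1) ≡ 35 (mod 58) (295 ≡ 5 (mod 58)), t ≡ 35·17 ≡ 15 (mod 58). So x ≡ 83 + 295·15 = 4508 (mod 17110).
Unique solution in [0, 17110): x = 4508.

Final answer: x ≡ 4508 (mod 17110); the representative in [0, 17110) is 4508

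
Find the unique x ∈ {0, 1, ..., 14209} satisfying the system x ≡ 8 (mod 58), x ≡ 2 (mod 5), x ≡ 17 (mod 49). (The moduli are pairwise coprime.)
x ≡ 8592 (mod 14210); the representative in [0, 14210) is 8592

The moduli 58, 5, 49 are pairwise coprime, so by the CRT there is a unique solution mod 58·5·49 = 14210.
Solve by successive substitution. Start with x ≡ 8 (mod 58).
  Combine with x ≡ 2 (mod 5): write x = 8 + 58·t and require 8 + 58·t ≡ 2 (mod 5), i.e. 58·t ≡ 2 − 8 ≡ 4 (mod 5). Since 58^(−1) ≡ 2 (mod 5) (58 ≡ 3 (mod 5)), t ≡ 2·4 ≡ 3 (mod 5). So x ≡ 8 + 58·3 = 182 (mod 290).
  Combine with x ≡ 17 (mod 49): write x = 182 + 290·t and require 182 + 290·t ≡ 17 (mod 49), i.e. 290·t ≡ 17 − 182 ≡ 31 (mod 49). Since 290^(−1) ≡ 12 (mod 49) (290 ≡ 45 (mod 49)), t ≡ 12·31 ≡ 29 (mod 49). So x ≡ 182 + 290·29 = 8592 (mod 14210).
Unique solution in [0, 14210): x = 8592.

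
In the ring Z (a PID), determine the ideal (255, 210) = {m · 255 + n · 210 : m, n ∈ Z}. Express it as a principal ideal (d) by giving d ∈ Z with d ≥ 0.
In the PID Z, (a, b) is generated by gcd(a, b). Compute gcd(255, 210) with the extended Euclidean algorithm, tracking rows (r, s, t) with s·255 + t·210 = r:
  row A: (255, 1, 0)   [1·255 + 0·210 = 255]
  row B: (210, 0, 1)   [0·255 + 1·210 = 210]
  255 = 1·210 + 45   → row C = row A − 1·row B = (45, 1, −1)   [check: 1·255 − 1·210 = 45]
  210 = 4·45 + 30   → row D = row B − 4·row C = (30, −4, 5)   [check: −4·255 + 5·210 = 30]
  45 = 1·30 + 15   → row E = row C − 1·row D = (15, 5, −6)   [check: 5·255 − 6·210 = 15]
  30 = 2·15 + 0   → remainder 0, stop. gcd = 15 (last nonzero row E).
So gcd(255, 210) = 15, with Bézout identity 5·255 − 6·210 = 15. Containment (⊇): the Bézout identity exhibits 15 as an element of (255, 210), giving (15) ⊆ (255, 210). Containment (⊆): since 15 | 255 and 15 | 210 (255 = 15·17, 210 = 15·14), every Z-linear combination of 255 and 210 is divisible by 15, so (255, 210) ⊆ (15). Therefore (255, 210) = (15), d = 15.

Final answer: (255, 210) = (15); d = 15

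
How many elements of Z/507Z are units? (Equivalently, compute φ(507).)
Z/507Z has φ(507) = 312 units

An element a ∈ Z/507Z is a unit iff gcd(a, 507) = 1, so the number of units is φ(507). φ is multiplicative, with φ(p^e) = p^e − p^(e−1). Factorise 507 = 3 · 13^2. Then
  φ(507) = (3 − 1) · (13^2 − 13^1) = 2 · 156 = 312.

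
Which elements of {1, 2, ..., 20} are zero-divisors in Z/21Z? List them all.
An element a ∈ Z/21Z (with a ≠ 0) is a zero-divisor iff gcd(a, 21) > 1 (because a is a unit precisely when gcd(a, n) = 1, and in Z/nZ every nonzero, non-unit element is a zero-divisor). Scan a = 1, ..., 20 and keep those with gcd(a, 21) > 1:
  gcd(3, 21) = 3, gcd(6, 21) = 3, gcd(7, 21) = 7, gcd(9, 21) = 3, gcd(12, 21) = 3, gcd(14, 21) = 7, gcd(15, 21) = 3, gcd(18, 21) = 3.
All other a ∈ {1, ..., 20} have gcd(a, 21) = 1 and are units. So the nonzero zero-divisors are exactly the 8 values of a appearing in this scan.

Final answer: nonzero zero-divisors of Z/21Z = {3, 6, 7, 9, 12, 14, 15, 18}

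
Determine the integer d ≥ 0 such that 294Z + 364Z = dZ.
(294, 364) = (14); d = 14

In the PID Z, (a, b) is generated by gcd(a, b). Compute gcd(364, 294) with the extended Euclidean algorithm, tracking rows (r, s, t) with s·364 + t·294 = r:
  row A: (364, 1, 0)   [1·364 + 0·294 = 364]
  row B: (294, 0, 1)   [0·364 + 1·294 = 294]
  364 = 1·294 + 70   → row C = row A − 1·row B = (70, 1, −1)   [check: 1·364 − 1·294 = 70]
  294 = 4·70 + 14   → row D = row B − 4·row C = (14, −4, 5)   [check: −4·364 + 5·294 = 14]
  70 = 5·14 + 0   → remainder 0, stop. gcd = 14 (last nonzero row D).
So gcd(294, 364) = 14, with Bézout identity −4·364 + 5·294 = 14. Containment (⊇): the Bézout identity exhibits 14 as an element of (294, 364), giving (14) ⊆ (294, 364). Containment (⊆): since 14 | 294 and 14 | 364 (294 = 14·21, 364 = 14·26), every Z-linear combination of 294 and 364 is divisible by 14, so (294, 364) ⊆ (14). Therefore (294, 364) = (14), d = 14.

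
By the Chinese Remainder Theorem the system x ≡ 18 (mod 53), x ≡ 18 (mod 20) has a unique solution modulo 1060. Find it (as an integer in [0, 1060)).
x ≡ 18 (mod 1060); the representative in [0, 1060) is 18

The moduli 53, 20 are pairwise coprime, so by the CRT there is a unique solution mod 53·20 = 1060.
Solve by successive substitution. Start with x ≡ 18 (mod 53).
  Combine with x ≡ 18 (mod 20): write x = 18 + 53·t and require 18 + 53·t ≡ 18 (mod 20), i.e. 53·t ≡ 18 − 18 ≡ 0 (mod 20). Since 53^(−1) ≡ 17 (mod 20) (53 ≡ 13 (mod 20)), t ≡ 17·0 ≡ 0 (mod 20). So x ≡ 18 + 53·0 = 18 (mod 1060).
Unique solution in [0, 1060): x = 18.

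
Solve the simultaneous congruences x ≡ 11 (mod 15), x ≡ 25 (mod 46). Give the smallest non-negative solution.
x ≡ 71 (mod 690); the representative in [0, 690) is 71

The moduli 15, 46 are pairwise coprime, so by the CRT there is a unique solution mod 15·46 = 690.
Solve by successive substitution. Start with x ≡ 11 (mod 15).
  Combine with x ≡ 25 (mod 46): write x = 11 + 15·t and require 11 + 15·t ≡ 25 (mod 46), i.e. 15·t ≡ 25 − 11 ≡ 14 (mod 46). Since 15^(−1) ≡ 43 (mod 46), t ≡ 43·14 ≡ 4 (mod 46). So x ≡ 11 + 15·4 = 71 (mod 690).
Unique solution in [0, 690): x = 71.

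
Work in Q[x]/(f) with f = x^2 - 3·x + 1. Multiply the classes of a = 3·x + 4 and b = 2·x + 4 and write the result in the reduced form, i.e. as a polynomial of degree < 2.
a · b ≡ 38·x + 10 (mod f(x))

First multiply in Q[x] without reducing: a · b = 6·x^2 + 20·x + 16. Now divide by f(x) = x^2 - 3·x + 1, eliminating the leading term at each step:
  leading term 6·x^2: subtract (6)·f(x) = 6·x^2 - 18·x + 6, leaving 38·x + 10
The degree is now < 2, so this is the remainder. Hence a · b ≡ 38·x + 10 in Q[x]/(f).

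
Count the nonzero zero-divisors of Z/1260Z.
In Z/1260Z each nonzero element is either a unit (gcd with 1260 is 1) or a zero-divisor (gcd > 1). The number of units is φ(1260): factorise 1260 = 2^2 · 3^2 · 5 · 7, so φ(1260) = (2^2 − 2^1) · (3^2 − 3^1) · (5 − 1) · (7 − 1) = 2 · 6 · 4 · 6 = 288. The nonzero elements number 1260 − 1 = 1259. Hence the nonzero zero-divisors number 1259 − 288 = 971.

Final answer: Z/1260Z has 971 nonzero zero-divisors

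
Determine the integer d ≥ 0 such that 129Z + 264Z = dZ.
(129, 264) = (3); d = 3

In the PID Z, (a, b) is generated by gcd(a, b). Compute gcd(264, 129) with the extended Euclidean algorithm, tracking rows (r, s, t) with s·264 + t·129 = r:
  row A: (264, 1, 0)   [1·264 + 0·129 = 264]
  row B: (129, 0, 1)   [0·264 + 1·129 = 129]
  264 = 2·129 + 6   → row C = row A − 2·row B = (6, 1, −2)   [check: 1·264 − 2·129 = 6]
  129 = 21·6 + 3   → row D = row B − 21·row C = (3, −21, 43)   [check: −21·264 + 43·129 = 3]
  6 = 2·3 + 0   → remainder 0, stop. gcd = 3 (last nonzero row D).
So gcd(129, 264) = 3, with Bézout identity −21·264 + 43·129 = 3. Containment (⊇): the Bézout identity exhibits 3 as an element of (129, 264), giving (3) ⊆ (129, 264). Containment (⊆): since 3 | 129 and 3 | 264 (129 = 3·43, 264 = 3·88), every Z-linear combination of 129 and 264 is divisible by 3, so (129, 264) ⊆ (3). Therefore (129, 264) = (3), d = 3.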